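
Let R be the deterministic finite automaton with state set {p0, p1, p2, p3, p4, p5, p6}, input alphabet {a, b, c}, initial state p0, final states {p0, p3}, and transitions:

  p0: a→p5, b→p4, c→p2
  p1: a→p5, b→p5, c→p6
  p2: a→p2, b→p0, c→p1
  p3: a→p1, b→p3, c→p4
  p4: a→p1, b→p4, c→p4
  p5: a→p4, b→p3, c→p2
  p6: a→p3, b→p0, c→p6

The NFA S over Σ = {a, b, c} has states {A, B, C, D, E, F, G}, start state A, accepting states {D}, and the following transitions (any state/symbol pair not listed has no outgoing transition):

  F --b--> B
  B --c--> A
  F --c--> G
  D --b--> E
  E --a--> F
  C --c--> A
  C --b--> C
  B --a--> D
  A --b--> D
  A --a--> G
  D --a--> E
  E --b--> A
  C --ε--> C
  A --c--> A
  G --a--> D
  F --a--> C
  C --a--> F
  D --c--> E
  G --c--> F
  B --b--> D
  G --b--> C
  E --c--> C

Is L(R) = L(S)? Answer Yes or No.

The empty string ε is accepted by R but rejected by S.
So L(R) ≠ L(S).

No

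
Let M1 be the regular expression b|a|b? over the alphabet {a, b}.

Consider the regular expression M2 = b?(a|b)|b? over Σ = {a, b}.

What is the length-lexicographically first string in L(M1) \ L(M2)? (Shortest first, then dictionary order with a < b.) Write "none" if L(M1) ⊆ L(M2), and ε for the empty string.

none

Converting the expression M1 to a DFA (subset construction, then merging equivalent states) gives the minimal DFA with states {r0, r1, r2}, start state r0, accepting states {r0, r1} and transitions r0: a→r1, b→r1; r1: a→r2, b→r2; r2: a→r2, b→r2.
Converting the expression M2 to a DFA (subset construction, then merging equivalent states) gives the minimal DFA with states {t0, t1, t2, t3}, start state t0, accepting states {t0, t1, t2} and transitions t0: a→t1, b→t2; t1: a→t3, b→t3; t2: a→t1, b→t1; t3: a→t3, b→t3.
Exploring the product automaton M1 × M2 from the start pair (r0, t0), following both machines on each input symbol, reaches 5 state pairs: (r0, t0), (r1, t1), (r1, t2), (r2, t3), (r2, t1).
M1 accepts in {r0, r1} and M2 accepts in {t0, t1, t2}. The reachable pairs whose M1-component is accepting are (r0, t0), (r1, t1), (r1, t2); in each of them the M2-component is accepting too, so the product for L(M1) \ L(M2) (M1-component accepting, M2-component rejecting) has no reachable accepting pair and the difference is empty.
So every string accepted by M1 is also accepted by M2: L(M1) \ L(M2) = ∅ and there is no such string.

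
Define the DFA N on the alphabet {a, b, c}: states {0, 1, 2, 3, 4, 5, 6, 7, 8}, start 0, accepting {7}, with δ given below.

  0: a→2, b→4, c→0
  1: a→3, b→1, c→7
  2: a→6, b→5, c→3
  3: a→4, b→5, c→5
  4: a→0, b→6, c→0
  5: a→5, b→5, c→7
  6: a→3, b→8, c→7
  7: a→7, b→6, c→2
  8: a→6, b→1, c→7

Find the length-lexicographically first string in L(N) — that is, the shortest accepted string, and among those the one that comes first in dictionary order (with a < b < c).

A breadth-first search from 0 reaches an accepting state first via the path 0 → 2 → 6 → 7 on input aac.
No string of length < 3 is accepted (BFS exhausts all shorter strings without reaching an accepting state), and aac is the lexicographically least accepting string of length 3.

aac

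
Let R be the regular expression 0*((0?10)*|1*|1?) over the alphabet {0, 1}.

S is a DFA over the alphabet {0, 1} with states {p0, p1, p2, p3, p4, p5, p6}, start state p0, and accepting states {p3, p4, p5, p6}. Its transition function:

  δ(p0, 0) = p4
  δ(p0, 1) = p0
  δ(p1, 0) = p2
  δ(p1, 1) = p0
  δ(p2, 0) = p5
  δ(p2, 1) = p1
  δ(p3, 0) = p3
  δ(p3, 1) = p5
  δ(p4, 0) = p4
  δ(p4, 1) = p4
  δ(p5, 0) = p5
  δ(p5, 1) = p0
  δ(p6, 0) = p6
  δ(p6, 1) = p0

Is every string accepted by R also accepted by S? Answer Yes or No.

No

The empty string ε is in L(R) but not in L(S).
So L(R) ⊄ L(S).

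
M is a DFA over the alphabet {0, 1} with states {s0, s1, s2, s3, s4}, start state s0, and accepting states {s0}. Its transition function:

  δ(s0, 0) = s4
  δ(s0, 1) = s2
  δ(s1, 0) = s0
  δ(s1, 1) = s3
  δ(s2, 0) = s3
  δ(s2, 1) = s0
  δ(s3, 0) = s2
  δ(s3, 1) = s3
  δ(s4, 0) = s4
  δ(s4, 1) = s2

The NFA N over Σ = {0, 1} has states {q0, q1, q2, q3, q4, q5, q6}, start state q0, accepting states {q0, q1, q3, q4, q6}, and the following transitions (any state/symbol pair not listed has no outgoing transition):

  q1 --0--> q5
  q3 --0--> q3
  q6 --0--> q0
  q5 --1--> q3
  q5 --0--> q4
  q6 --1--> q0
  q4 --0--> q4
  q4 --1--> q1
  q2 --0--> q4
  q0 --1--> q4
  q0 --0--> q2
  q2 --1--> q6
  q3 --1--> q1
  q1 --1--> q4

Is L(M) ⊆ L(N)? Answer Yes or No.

Exploring the product automaton M × N from the start pair (s0, q0), following both machines on each input symbol, reaches 24 state pairs: (s0, q0), (s4, q2), (s2, q4), (s4, q4), (s2, q6), (s3, q4), (s0, q1), (s2, q1), (s3, q0), (s3, q1), (s4, q5), (s3, q5), (s0, q4), (s2, q2), (s2, q5), (s2, q3), (s3, q3), (s0, q6), (s0, q3), (s4, q0), (s2, q0), (s4, q3), (s3, q2), (s3, q6).
M accepts in {s0} and N accepts in {q0, q1, q3, q4, q6}. The reachable pairs whose M-component is accepting are (s0, q0), (s0, q1), (s0, q4), (s0, q6), (s0, q3); in each of them the N-component is accepting too, so the product for L(M) \ L(N) (M-component accepting, N-component rejecting) has no reachable accepting pair and the difference is empty.
Hence every string in L(M) is also in L(N).

Yes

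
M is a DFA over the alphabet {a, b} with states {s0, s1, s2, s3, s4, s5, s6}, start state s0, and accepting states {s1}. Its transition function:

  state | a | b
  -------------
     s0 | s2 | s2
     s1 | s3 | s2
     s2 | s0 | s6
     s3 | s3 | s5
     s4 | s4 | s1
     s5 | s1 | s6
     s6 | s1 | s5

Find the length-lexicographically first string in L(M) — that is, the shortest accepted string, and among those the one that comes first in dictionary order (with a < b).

A breadth-first search from s0 reaches an accepting state first via the path s0 → s2 → s6 → s1 on input aba.
No string of length < 3 is accepted (BFS exhausts all shorter strings without reaching an accepting state), and aba is the lexicographically least accepting string of length 3.

aba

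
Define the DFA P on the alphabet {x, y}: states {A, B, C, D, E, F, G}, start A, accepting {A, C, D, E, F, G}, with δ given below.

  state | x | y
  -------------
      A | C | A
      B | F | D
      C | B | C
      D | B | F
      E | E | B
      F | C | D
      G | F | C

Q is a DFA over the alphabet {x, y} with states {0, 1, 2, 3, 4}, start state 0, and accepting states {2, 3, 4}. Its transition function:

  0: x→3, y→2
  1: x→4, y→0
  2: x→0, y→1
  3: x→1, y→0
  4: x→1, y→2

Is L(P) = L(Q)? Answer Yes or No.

The empty string ε is accepted by P but rejected by Q.
So L(P) ≠ L(Q).

No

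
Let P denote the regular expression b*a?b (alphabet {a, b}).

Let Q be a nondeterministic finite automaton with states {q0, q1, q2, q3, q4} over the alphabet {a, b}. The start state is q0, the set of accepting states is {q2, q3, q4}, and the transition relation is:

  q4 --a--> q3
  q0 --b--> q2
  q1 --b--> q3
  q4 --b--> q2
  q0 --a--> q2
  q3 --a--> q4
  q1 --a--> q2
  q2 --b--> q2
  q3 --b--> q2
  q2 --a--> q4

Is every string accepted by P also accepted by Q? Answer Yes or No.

Converting the expression P to a DFA (subset construction, then merging equivalent states) gives the minimal DFA with states {p0, p1, p2, p3, p4}, start state p0, accepting states {p2, p4} and transitions p0: a→p1, b→p2; p1: a→p3, b→p4; p2: a→p1, b→p2; p3: a→p3, b→p3; p4: a→p3, b→p3.
Exploring the product automaton P × Q from the start pair (p0, q0), following both machines on each input symbol, reaches 8 state pairs: (p0, q0), (p1, q2), (p2, q2), (p3, q4), (p4, q2), (p1, q4), (p3, q3), (p3, q2).
P accepts in {p2, p4} and Q accepts in {q2, q3, q4}. The reachable pairs whose P-component is accepting are (p2, q2), (p4, q2); in each of them the Q-component is accepting too, so the product for L(P) \ L(Q) (P-component accepting, Q-component rejecting) has no reachable accepting pair and the difference is empty.
Hence every string in L(P) is also in L(Q).

Yes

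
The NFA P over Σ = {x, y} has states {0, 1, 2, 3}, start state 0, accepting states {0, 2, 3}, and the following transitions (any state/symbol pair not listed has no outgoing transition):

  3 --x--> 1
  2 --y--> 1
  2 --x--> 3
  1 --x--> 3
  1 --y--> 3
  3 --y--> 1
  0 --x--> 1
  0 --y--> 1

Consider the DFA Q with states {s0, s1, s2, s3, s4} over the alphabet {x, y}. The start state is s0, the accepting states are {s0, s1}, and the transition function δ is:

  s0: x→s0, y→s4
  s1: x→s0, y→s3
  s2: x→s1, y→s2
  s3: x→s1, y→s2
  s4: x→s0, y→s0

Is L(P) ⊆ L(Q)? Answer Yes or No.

No

The string xy is in L(P) but not in L(Q).
So L(P) ⊄ L(Q).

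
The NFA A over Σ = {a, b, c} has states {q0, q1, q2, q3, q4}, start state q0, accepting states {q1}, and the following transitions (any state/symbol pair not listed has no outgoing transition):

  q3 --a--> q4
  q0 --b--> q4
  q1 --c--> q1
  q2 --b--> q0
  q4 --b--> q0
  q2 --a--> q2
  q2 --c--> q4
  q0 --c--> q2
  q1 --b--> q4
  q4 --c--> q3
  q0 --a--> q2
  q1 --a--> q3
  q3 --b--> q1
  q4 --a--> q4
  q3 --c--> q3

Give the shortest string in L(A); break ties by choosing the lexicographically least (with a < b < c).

bcb

A breadth-first search from q0 reaches an accepting state first via the path q0 → q4 → q3 → q1 on input bcb.
No string of length < 3 is accepted (BFS exhausts all shorter strings without reaching an accepting state), and bcb is the lexicographically least accepting string of length 3.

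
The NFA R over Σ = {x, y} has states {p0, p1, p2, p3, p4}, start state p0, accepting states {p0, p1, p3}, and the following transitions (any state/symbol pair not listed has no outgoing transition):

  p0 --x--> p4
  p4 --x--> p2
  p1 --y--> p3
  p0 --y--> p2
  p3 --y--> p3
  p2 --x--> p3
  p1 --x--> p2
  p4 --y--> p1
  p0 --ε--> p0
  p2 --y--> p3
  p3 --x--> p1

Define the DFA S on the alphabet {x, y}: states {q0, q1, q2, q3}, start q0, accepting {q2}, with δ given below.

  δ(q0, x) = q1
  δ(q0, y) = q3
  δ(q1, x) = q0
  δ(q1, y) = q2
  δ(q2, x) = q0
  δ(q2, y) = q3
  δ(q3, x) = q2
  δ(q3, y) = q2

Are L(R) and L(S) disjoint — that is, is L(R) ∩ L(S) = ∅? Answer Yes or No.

No

The string xy is accepted by both R and S.
Hence L(R) ∩ L(S) ≠ ∅.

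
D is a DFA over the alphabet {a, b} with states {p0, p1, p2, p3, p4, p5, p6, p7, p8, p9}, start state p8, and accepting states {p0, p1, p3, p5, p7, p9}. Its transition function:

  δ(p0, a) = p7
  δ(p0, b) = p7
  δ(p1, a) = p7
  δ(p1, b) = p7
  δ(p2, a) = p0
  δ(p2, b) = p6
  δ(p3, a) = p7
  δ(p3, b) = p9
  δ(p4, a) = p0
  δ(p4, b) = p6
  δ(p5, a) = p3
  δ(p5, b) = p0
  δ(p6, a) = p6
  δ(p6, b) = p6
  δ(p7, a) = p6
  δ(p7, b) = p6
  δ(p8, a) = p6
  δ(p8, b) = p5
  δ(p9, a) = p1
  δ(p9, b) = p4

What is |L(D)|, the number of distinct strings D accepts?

The useful subgraph on states {p0, p1, p3, p4, p5, p7, p8, p9} is acyclic, so L(D) is finite; the longest accepting path visits 7 useful states, giving maximum string length 6.
Counting accepting paths from p8 by length: 1 of length 1, 2 of length 2, 4 of length 3, 1 of length 4, 3 of length 5, 2 of length 6. Total 13.

13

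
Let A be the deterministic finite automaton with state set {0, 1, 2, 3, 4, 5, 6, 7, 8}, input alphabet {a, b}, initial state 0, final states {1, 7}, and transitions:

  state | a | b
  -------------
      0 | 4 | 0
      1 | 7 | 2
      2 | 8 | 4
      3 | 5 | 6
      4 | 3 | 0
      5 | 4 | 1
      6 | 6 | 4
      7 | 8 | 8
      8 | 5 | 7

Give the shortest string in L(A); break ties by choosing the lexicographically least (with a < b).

A breadth-first search from 0 reaches an accepting state first via the path 0 → 4 → 3 → 5 → 1 on input aaab.
No string of length < 4 is accepted (BFS exhausts all shorter strings without reaching an accepting state), and aaab is the lexicographically least accepting string of length 4.

aaab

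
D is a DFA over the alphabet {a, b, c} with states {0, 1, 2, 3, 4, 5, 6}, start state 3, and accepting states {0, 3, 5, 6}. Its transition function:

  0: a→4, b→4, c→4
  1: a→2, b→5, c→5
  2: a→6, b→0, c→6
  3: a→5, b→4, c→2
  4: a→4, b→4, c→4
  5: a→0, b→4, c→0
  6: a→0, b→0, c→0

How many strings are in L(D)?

The useful subgraph on states {0, 2, 3, 5, 6} is acyclic, so L(D) is finite; the longest accepting path visits 4 useful states, giving maximum string length 3.
Counting accepting paths from 3 by length: 1 of length 0, 1 of length 1, 5 of length 2, 6 of length 3. Total 13.

13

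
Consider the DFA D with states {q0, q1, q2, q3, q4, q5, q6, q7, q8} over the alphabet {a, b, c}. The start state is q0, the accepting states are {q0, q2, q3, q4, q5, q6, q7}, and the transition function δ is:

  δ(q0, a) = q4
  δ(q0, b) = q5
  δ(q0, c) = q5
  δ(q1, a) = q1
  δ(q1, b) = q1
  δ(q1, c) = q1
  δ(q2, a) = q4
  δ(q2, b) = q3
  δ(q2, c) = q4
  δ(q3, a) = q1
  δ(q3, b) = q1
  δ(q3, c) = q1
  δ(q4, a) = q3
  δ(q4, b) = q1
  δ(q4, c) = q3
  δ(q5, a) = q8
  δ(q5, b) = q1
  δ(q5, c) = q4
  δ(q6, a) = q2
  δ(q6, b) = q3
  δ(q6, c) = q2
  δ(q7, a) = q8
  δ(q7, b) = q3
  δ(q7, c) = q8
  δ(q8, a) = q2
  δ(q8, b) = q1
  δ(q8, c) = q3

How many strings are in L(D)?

30

The useful subgraph on states {q0, q2, q3, q4, q5, q8} is acyclic, so L(D) is finite; the longest accepting path visits 6 useful states, giving maximum string length 5.
Counting accepting paths from q0 by length: 1 of length 0, 3 of length 1, 4 of length 2, 8 of length 3, 6 of length 4, 8 of length 5. Total 30.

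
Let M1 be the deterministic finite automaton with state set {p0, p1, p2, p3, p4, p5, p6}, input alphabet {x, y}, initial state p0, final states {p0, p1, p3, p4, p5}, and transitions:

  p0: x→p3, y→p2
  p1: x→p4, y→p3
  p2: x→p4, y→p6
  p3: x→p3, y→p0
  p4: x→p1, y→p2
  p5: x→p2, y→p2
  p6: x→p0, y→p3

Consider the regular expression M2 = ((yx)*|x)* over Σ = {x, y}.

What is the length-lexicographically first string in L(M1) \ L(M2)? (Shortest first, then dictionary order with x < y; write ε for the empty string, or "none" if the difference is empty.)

xy

The string xy is accepted by M1 but not by M2.
No shorter string lies in the difference, and xy is the lexicographically first length-2 string in L(M1) \ L(M2).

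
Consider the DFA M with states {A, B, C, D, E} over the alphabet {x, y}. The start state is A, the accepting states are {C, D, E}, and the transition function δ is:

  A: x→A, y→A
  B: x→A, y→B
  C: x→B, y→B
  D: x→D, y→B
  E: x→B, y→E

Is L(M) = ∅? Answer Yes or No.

Yes

The states reachable from the start state are {A}.
None of the accepting states {C, D, E} is reachable, so no string is accepted and L(M) = ∅.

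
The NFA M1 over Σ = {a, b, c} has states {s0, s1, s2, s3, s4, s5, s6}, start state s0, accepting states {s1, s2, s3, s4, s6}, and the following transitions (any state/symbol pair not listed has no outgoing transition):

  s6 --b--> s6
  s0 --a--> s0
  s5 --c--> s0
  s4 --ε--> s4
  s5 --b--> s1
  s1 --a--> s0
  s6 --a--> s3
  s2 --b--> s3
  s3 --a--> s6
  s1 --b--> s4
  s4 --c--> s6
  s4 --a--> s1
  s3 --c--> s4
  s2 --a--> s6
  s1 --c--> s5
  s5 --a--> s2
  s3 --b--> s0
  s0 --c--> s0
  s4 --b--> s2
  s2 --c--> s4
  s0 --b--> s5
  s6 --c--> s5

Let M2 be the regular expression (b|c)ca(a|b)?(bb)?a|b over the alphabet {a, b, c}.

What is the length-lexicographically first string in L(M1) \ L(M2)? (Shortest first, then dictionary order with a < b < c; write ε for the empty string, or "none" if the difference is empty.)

The string ba is accepted by M1 but not by M2.
No shorter string lies in the difference, and ba is the lexicographically first length-2 string in L(M1) \ L(M2).

ba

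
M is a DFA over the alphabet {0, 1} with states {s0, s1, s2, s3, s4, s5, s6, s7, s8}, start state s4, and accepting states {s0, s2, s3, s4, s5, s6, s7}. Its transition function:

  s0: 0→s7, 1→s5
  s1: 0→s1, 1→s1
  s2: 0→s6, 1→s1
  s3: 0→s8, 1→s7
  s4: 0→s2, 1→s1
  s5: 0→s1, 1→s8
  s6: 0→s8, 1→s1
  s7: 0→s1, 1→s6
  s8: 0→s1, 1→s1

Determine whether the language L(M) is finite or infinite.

The useful states (reachable from s4 and able to reach an accepting state) are {s2, s4, s6}.
Restricted to these states the transition graph has no cycle, so every accepting path has bounded length and L is finite.

finite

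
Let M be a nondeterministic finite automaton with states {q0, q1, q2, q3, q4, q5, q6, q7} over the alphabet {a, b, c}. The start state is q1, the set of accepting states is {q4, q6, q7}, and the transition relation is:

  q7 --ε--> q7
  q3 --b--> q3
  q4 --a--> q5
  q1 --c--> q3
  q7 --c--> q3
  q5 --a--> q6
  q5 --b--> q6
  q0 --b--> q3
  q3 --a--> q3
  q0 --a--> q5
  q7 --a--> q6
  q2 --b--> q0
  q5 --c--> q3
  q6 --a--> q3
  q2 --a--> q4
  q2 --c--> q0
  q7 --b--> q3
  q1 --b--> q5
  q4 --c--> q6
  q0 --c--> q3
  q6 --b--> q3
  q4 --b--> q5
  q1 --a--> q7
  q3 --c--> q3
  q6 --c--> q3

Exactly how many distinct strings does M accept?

The useful subgraph on states {q1, q5, q6, q7} is acyclic, so L(M) is finite; the longest accepting path visits 3 useful states, giving maximum string length 2.
Counting accepting paths from q1 by length: 1 of length 1, 3 of length 2. Total 4.

4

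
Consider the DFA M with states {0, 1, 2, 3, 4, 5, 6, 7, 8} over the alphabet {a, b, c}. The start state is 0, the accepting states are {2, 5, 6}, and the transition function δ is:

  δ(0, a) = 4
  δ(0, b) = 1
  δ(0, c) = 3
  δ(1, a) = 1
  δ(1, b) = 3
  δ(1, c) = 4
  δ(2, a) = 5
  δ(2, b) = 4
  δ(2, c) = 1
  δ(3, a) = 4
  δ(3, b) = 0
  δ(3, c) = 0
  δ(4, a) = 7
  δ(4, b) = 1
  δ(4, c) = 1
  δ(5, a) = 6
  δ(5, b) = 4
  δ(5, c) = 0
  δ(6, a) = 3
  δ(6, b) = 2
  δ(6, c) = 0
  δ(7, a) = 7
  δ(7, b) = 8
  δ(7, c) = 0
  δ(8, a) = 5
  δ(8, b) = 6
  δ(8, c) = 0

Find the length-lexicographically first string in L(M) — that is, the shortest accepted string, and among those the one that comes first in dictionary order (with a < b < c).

aaba

A breadth-first search from 0 reaches an accepting state first via the path 0 → 4 → 7 → 8 → 5 on input aaba.
No string of length < 4 is accepted (BFS exhausts all shorter strings without reaching an accepting state), and aaba is the lexicographically least accepting string of length 4.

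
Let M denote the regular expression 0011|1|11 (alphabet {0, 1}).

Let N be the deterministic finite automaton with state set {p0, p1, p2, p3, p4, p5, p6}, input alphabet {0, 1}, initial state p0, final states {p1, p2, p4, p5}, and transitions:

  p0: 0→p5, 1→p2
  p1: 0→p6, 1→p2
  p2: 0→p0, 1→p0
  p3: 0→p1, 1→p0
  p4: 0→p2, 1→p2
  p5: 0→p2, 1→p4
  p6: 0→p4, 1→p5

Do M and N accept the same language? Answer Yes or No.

No

The string 11 is accepted by M but rejected by N.
So L(M) ≠ L(N).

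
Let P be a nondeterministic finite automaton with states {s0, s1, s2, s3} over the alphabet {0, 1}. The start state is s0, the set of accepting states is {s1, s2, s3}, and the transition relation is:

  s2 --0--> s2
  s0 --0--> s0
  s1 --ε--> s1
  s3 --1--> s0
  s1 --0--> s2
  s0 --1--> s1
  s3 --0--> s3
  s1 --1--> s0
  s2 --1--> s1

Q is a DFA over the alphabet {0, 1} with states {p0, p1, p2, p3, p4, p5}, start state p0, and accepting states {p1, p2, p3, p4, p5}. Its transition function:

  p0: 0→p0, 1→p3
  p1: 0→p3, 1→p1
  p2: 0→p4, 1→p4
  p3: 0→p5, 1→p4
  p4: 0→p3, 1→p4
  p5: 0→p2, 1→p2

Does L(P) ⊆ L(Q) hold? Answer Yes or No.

Yes

Exploring the product automaton P × Q from the start pair (s0, p0), following both machines on each input symbol, reaches 12 state pairs: (s0, p0), (s1, p3), (s2, p5), (s0, p4), (s2, p2), (s1, p2), (s0, p3), (s1, p4), (s2, p4), (s0, p5), (s2, p3), (s0, p2).
P accepts in {s1, s2, s3} and Q accepts in {p1, p2, p3, p4, p5}. The reachable pairs whose P-component is accepting are (s1, p3), (s2, p5), (s2, p2), (s1, p2), (s1, p4), (s2, p4), (s2, p3); in each of them the Q-component is accepting too, so the product for L(P) \ L(Q) (P-component accepting, Q-component rejecting) has no reachable accepting pair and the difference is empty.
Hence every string in L(P) is also in L(Q).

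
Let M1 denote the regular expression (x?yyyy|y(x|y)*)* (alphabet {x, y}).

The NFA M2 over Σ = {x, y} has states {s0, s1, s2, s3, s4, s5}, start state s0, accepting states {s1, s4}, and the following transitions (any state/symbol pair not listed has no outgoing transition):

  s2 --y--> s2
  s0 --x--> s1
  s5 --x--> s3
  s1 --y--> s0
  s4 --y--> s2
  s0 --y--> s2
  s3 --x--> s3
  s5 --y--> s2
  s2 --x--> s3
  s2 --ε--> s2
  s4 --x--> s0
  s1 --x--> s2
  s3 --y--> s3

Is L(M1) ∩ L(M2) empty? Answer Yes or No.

Yes

Converting the expression M1 to a DFA (subset construction, then merging equivalent states) gives the minimal DFA with states {r0, r1, r2, r3, r4, r5, r6}, start state r0, accepting states {r0, r2} and transitions r0: x→r1, y→r2; r1: x→r3, y→r4; r2: x→r2, y→r2; r3: x→r3, y→r3; r4: x→r3, y→r5; r5: x→r3, y→r6; r6: x→r3, y→r0.
Exploring the product automaton M1 × M2 from the start pair (r0, s0), following both machines on each input symbol, reaches 17 state pairs: (r0, s0), (r1, s1), (r2, s2), (r3, s2), (r4, s0), (r2, s3), (r3, s3), (r3, s1), (r5, s2), (r3, s0), (r6, s2), (r0, s2), (r1, s3), (r4, s3), (r5, s3), (r6, s3), (r0, s3).
M1 accepts in {r0, r2} and M2 accepts in {s1, s4}; no reachable pair has both components accepting, so no string drives both machines to acceptance simultaneously and L(M1) ∩ L(M2) = ∅.
So no string is accepted by both, and the intersection is empty.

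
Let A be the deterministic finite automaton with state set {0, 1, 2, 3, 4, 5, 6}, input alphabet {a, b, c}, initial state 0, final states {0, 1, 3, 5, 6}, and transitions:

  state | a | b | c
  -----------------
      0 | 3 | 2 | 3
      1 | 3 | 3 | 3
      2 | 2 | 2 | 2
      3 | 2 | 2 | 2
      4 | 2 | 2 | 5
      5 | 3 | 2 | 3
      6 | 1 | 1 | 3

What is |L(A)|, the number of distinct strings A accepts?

The useful subgraph on states {0, 3} is acyclic, so L(A) is finite; the longest accepting path visits 2 useful states, giving maximum string length 1.
Counting accepting paths from 0 by length: 1 of length 0, 2 of length 1. Total 3.

3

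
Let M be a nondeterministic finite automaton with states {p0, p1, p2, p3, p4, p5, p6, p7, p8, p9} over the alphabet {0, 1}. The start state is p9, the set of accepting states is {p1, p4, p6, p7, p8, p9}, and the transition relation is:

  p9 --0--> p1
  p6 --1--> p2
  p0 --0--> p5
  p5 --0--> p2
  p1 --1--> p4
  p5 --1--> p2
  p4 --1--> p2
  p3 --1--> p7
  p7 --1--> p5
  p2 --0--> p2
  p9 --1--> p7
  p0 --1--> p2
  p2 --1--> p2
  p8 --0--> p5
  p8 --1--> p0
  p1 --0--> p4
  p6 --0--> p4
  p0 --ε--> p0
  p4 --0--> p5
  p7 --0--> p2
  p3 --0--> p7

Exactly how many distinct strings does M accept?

The useful subgraph on states {p1, p4, p7, p9} is acyclic, so L(M) is finite; the longest accepting path visits 3 useful states, giving maximum string length 2.
Counting accepting paths from p9 by length: 1 of length 0, 2 of length 1, 2 of length 2. Total 5.

5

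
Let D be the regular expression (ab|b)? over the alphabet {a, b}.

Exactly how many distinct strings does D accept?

3

The expression has no Kleene star, so L(D) is finite. Expanding the alternatives gives {ε, b, ab}.
That is 1 of length 0, 1 of length 1, 1 of length 2: 3 strings in all.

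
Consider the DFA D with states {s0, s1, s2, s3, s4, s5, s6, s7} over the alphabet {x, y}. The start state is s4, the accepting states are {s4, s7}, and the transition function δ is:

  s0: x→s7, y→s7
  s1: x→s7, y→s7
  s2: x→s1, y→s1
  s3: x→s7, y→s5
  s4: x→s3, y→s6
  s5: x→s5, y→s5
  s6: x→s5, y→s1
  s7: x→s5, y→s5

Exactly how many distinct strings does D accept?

The useful subgraph on states {s1, s3, s4, s6, s7} is acyclic, so L(D) is finite; the longest accepting path visits 4 useful states, giving maximum string length 3.
Counting accepting paths from s4 by length: 1 of length 0, 1 of length 2, 2 of length 3. Total 4.

4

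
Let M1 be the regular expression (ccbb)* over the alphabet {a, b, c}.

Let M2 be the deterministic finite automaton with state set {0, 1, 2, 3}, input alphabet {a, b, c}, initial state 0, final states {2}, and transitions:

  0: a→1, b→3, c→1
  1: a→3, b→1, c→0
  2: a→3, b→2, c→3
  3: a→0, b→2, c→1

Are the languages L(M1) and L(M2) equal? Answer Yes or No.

The empty string ε is accepted by M1 but rejected by M2.
So L(M1) ≠ L(M2).

No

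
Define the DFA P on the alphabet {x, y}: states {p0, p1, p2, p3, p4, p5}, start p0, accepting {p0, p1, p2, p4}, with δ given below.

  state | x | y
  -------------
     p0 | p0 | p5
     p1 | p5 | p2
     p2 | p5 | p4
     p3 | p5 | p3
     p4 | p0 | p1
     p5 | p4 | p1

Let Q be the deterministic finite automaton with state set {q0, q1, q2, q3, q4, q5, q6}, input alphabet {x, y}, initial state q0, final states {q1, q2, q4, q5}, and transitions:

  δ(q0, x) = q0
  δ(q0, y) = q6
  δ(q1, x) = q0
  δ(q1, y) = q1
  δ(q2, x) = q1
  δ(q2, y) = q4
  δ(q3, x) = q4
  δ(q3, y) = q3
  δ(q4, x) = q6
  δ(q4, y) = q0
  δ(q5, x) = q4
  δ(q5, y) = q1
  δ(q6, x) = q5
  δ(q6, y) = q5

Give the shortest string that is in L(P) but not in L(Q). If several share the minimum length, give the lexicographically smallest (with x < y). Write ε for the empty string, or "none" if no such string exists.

The empty string ε is accepted by P but not by Q.
Since ε is the unique shortest string, it is the required witness.

ε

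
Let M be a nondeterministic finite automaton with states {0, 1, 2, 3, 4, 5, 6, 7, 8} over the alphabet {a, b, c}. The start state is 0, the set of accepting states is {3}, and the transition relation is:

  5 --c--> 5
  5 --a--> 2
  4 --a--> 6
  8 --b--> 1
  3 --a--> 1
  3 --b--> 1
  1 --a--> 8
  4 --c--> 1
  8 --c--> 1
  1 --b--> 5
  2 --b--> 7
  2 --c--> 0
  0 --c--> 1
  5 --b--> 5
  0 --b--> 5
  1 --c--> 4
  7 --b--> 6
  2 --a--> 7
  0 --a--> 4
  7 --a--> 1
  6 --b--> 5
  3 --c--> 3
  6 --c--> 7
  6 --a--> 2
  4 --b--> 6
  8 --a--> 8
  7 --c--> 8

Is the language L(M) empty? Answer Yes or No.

The states reachable from the start state are {0, 1, 2, 4, 5, 6, 7, 8}.
None of the accepting states {3} is reachable, so no string is accepted and L(M) = ∅.

Yes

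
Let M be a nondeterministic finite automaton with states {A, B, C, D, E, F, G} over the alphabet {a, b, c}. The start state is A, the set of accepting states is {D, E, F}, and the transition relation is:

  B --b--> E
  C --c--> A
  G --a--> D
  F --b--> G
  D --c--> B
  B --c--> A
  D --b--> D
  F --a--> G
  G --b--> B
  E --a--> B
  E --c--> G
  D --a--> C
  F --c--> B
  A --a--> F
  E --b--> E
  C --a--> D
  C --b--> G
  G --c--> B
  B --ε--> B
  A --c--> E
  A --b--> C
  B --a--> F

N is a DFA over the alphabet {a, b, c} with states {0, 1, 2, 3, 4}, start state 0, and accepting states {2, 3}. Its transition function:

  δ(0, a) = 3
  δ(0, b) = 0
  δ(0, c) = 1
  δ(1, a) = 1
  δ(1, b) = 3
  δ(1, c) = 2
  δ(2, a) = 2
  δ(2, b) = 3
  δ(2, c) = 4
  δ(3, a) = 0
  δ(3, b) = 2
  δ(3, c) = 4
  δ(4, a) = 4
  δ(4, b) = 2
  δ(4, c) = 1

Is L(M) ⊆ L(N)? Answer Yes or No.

No

The string c is in L(M) but not in L(N).
So L(M) ⊄ L(N).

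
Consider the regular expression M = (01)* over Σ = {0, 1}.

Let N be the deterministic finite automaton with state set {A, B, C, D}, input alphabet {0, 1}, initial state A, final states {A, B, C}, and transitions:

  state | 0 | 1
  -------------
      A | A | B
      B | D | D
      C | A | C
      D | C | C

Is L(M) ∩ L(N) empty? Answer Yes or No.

No

The empty string ε is accepted by both M and N.
Hence L(M) ∩ L(N) ≠ ∅.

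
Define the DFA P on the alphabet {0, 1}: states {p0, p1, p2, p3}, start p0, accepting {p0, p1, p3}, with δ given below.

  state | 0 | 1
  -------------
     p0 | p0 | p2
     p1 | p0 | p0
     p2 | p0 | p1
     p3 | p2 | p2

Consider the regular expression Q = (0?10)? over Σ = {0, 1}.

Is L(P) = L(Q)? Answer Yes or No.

The string 0 is accepted by P but rejected by Q.
So L(P) ≠ L(Q).

No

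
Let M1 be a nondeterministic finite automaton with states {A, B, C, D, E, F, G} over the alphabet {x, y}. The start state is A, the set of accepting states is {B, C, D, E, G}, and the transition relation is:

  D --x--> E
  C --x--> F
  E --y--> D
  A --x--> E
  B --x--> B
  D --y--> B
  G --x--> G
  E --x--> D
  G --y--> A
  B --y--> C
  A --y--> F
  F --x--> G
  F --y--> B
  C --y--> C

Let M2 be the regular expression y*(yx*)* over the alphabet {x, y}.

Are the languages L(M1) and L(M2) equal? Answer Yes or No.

No

The string x is accepted by M1 but rejected by M2.
So L(M1) ≠ L(M2).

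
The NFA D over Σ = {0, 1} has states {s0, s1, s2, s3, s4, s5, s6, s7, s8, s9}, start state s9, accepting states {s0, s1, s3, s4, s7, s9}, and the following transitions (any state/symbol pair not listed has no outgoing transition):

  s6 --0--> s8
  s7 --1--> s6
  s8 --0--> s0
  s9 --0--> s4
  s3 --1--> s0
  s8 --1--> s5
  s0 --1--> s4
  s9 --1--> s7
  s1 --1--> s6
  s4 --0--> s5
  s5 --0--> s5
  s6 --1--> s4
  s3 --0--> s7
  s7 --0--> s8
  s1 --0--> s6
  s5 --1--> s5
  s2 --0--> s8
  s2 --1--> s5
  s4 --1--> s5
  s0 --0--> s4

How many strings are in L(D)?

10

The useful subgraph on states {s0, s4, s6, s7, s8, s9} is acyclic, so L(D) is finite; the longest accepting path visits 6 useful states, giving maximum string length 5.
Counting accepting paths from s9 by length: 1 of length 0, 2 of length 1, 2 of length 3, 3 of length 4, 2 of length 5. Total 10.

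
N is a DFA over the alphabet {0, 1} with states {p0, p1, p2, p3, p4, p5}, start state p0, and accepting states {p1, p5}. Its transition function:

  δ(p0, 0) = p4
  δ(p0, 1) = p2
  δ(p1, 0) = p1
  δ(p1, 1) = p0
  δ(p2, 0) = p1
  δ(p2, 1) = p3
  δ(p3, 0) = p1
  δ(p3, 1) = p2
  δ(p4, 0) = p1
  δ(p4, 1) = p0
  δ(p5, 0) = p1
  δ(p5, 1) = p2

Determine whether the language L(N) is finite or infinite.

State p0 is reachable from the start and can reach an accepting state, and it lies on the cycle p0 → p2 → p1 → p0.
Traversing that cycle any number of times yields accepted strings of unbounded length, so the language is infinite.

infinite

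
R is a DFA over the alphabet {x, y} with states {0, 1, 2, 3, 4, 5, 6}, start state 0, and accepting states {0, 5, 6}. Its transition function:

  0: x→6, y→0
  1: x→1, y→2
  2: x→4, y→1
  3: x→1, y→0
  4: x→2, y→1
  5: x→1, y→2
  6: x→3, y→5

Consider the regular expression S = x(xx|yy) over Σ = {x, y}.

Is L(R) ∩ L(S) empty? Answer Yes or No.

Converting the expression S to a DFA (subset construction, then merging equivalent states) gives the minimal DFA with states {s0, s1, s2, s3, s4, s5}, start state s0, accepting states {s5} and transitions s0: x→s1, y→s2; s1: x→s3, y→s4; s2: x→s2, y→s2; s3: x→s5, y→s2; s4: x→s2, y→s5; s5: x→s2, y→s2.
Exploring the product automaton R × S from the start pair (0, s0), following both machines on each input symbol, reaches 13 state pairs: (0, s0), (6, s1), (0, s2), (3, s3), (5, s4), (6, s2), (1, s5), (1, s2), (2, s5), (3, s2), (5, s2), (2, s2), (4, s2).
R accepts in {0, 5, 6} and S accepts in {s5}; no reachable pair has both components accepting, so no string drives both machines to acceptance simultaneously and L(R) ∩ L(S) = ∅.
So no string is accepted by both, and the intersection is empty.

Yes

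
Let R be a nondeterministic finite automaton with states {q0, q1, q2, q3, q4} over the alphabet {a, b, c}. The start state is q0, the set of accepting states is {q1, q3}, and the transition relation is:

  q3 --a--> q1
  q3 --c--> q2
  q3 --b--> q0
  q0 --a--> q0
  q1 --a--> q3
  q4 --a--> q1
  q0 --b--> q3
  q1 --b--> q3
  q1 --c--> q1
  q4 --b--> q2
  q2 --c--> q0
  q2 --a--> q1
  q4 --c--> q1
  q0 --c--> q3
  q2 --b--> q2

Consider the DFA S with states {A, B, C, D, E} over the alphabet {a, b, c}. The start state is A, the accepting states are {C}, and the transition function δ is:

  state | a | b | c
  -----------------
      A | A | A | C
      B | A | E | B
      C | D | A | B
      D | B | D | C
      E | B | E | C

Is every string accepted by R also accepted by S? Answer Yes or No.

No

The string b is in L(R) but not in L(S).
So L(R) ⊄ L(S).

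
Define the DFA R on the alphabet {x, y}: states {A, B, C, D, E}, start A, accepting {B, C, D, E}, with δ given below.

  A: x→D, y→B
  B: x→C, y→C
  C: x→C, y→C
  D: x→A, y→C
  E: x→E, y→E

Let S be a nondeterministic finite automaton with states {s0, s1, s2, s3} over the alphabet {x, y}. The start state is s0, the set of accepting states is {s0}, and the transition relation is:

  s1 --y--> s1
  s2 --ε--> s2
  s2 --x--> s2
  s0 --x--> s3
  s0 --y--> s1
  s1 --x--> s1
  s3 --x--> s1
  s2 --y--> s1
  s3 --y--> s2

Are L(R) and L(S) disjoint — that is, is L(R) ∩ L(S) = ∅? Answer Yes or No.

Exploring the product automaton R × S from the start pair (A, s0), following both machines on each input symbol, reaches 7 state pairs: (A, s0), (D, s3), (B, s1), (A, s1), (C, s2), (C, s1), (D, s1).
R accepts in {B, C, D, E} and S accepts in {s0}; no reachable pair has both components accepting, so no string drives both machines to acceptance simultaneously and L(R) ∩ L(S) = ∅.
So no string is accepted by both, and the intersection is empty.

Yes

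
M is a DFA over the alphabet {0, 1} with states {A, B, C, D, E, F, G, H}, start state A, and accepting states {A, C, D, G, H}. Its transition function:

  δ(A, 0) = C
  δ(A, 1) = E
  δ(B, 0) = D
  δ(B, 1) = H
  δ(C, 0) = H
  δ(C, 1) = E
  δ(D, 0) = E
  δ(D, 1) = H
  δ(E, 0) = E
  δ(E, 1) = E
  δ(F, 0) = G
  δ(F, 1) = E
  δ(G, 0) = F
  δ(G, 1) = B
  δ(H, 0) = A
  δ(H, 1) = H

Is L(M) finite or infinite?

infinite

State A is reachable from the start and can reach an accepting state, and it lies on the cycle A → C → H → A.
Traversing that cycle any number of times yields accepted strings of unbounded length, so the language is infinite.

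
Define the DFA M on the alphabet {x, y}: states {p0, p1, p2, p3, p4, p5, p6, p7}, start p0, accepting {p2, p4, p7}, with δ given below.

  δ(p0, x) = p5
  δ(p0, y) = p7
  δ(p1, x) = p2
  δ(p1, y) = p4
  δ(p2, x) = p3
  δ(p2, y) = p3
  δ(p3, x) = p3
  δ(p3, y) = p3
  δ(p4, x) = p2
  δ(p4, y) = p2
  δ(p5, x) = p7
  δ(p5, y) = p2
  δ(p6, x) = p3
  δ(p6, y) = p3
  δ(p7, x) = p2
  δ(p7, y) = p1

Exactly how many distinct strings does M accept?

The useful subgraph on states {p0, p1, p2, p4, p5, p7} is acyclic, so L(M) is finite; the longest accepting path visits 6 useful states, giving maximum string length 5.
Counting accepting paths from p0 by length: 1 of length 1, 3 of length 2, 3 of length 3, 4 of length 4, 2 of length 5. Total 13.

13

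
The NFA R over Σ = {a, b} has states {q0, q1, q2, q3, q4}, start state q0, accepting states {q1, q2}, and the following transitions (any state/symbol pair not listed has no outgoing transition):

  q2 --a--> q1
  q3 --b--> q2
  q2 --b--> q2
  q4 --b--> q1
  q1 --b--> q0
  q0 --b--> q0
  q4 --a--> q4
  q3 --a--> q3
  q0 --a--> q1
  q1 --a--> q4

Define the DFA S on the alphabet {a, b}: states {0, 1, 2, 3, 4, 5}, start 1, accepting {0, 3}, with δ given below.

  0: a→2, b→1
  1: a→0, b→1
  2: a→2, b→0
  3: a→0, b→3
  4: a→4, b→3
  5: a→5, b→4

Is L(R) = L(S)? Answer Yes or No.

Yes

Exploring the product automaton R × S from the start pair (q0, 1), following both machines on each input symbol, reaches 3 state pairs: (q0, 1), (q1, 0), (q4, 2).
R accepts in {q1, q2} and S accepts in {0, 3}. In every reachable pair the two components are either both accepting — (q1, 0) — or both non-accepting, so no string is accepted by exactly one of the machines: L(R) \ L(S) and L(S) \ L(R) are both empty.
Hence every string is accepted by R iff it is accepted by S, and the two languages coincide.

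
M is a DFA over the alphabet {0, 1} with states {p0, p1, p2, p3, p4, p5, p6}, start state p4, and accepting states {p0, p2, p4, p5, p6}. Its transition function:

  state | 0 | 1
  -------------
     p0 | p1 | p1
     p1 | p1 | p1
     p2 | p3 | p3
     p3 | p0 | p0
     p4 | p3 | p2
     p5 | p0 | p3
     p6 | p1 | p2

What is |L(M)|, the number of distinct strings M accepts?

8

The useful subgraph on states {p0, p2, p3, p4} is acyclic, so L(M) is finite; the longest accepting path visits 4 useful states, giving maximum string length 3.
Counting accepting paths from p4 by length: 1 of length 0, 1 of length 1, 2 of length 2, 4 of length 3. Total 8.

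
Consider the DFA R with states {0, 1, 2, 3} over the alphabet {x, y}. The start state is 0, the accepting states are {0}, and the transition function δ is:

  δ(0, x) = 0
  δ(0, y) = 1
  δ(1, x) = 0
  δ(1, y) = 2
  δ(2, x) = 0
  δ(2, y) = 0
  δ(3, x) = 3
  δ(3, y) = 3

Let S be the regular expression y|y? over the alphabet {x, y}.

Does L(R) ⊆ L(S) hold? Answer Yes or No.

No

The string x is in L(R) but not in L(S).
So L(R) ⊄ L(S).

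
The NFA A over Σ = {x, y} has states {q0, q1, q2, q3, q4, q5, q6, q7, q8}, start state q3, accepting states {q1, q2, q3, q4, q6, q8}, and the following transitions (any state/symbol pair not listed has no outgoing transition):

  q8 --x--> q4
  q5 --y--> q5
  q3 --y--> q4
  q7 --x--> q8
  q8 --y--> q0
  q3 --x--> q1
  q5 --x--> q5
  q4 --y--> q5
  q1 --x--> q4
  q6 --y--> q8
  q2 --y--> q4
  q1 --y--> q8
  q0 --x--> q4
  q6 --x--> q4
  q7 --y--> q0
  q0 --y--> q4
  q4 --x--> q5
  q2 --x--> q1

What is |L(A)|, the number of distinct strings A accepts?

8

The useful subgraph on states {q0, q1, q3, q4, q8} is acyclic, so L(A) is finite; the longest accepting path visits 5 useful states, giving maximum string length 4.
Counting accepting paths from q3 by length: 1 of length 0, 2 of length 1, 2 of length 2, 1 of length 3, 2 of length 4. Total 8.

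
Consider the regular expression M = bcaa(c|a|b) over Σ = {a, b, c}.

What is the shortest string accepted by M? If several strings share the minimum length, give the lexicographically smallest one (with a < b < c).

bcaaa

By inspection of the expression, no string of length less than 5 matches, and bcaaa is the lexicographically first match of length 5.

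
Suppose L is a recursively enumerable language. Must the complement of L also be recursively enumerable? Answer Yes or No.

If both L and its complement were r.e., running the two recognisers in parallel would decide L, so L would be recursive; but there are r.e. languages that are not recursive (e.g. the halting problem), and their complements are therefore not r.e.

No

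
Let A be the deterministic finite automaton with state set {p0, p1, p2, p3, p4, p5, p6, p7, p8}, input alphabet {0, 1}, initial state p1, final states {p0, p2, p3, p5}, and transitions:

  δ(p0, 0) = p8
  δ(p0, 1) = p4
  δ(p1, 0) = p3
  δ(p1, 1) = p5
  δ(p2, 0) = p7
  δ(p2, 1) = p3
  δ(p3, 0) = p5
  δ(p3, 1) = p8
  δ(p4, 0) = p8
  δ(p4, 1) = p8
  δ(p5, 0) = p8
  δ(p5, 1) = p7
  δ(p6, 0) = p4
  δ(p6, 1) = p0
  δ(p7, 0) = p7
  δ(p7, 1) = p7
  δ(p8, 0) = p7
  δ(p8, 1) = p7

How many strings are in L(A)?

3

The useful subgraph on states {p1, p3, p5} is acyclic, so L(A) is finite; the longest accepting path visits 3 useful states, giving maximum string length 2.
Counting accepting paths from p1 by length: 2 of length 1, 1 of length 2. Total 3.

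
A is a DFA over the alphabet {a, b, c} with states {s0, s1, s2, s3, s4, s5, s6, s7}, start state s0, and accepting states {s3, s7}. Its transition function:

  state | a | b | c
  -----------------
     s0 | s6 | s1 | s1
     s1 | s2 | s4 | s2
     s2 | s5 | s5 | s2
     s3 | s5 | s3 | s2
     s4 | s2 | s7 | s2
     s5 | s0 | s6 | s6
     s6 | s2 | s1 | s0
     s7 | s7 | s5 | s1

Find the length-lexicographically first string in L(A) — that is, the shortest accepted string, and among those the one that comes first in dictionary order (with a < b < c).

bbb

A breadth-first search from s0 reaches an accepting state first via the path s0 → s1 → s4 → s7 on input bbb.
No string of length < 3 is accepted (BFS exhausts all shorter strings without reaching an accepting state), and bbb is the lexicographically least accepting string of length 3.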